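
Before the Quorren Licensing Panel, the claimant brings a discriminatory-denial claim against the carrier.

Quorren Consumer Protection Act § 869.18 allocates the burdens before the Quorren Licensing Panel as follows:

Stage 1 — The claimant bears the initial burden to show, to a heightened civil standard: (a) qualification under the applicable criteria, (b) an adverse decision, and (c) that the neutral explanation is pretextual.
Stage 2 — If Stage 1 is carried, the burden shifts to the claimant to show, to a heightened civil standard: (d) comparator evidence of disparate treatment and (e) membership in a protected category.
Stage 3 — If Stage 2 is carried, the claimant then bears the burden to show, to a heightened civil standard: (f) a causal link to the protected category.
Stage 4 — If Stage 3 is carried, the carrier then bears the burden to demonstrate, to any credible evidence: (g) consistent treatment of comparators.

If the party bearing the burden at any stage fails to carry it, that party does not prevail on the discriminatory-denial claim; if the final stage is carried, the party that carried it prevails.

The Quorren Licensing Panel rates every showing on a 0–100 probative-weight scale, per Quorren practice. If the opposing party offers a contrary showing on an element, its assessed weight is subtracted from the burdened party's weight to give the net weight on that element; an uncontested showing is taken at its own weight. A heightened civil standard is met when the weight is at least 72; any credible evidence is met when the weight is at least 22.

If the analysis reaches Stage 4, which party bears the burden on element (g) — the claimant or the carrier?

carrier

Stage 4's rule assigns the burden to the carrier (to any credible evidence).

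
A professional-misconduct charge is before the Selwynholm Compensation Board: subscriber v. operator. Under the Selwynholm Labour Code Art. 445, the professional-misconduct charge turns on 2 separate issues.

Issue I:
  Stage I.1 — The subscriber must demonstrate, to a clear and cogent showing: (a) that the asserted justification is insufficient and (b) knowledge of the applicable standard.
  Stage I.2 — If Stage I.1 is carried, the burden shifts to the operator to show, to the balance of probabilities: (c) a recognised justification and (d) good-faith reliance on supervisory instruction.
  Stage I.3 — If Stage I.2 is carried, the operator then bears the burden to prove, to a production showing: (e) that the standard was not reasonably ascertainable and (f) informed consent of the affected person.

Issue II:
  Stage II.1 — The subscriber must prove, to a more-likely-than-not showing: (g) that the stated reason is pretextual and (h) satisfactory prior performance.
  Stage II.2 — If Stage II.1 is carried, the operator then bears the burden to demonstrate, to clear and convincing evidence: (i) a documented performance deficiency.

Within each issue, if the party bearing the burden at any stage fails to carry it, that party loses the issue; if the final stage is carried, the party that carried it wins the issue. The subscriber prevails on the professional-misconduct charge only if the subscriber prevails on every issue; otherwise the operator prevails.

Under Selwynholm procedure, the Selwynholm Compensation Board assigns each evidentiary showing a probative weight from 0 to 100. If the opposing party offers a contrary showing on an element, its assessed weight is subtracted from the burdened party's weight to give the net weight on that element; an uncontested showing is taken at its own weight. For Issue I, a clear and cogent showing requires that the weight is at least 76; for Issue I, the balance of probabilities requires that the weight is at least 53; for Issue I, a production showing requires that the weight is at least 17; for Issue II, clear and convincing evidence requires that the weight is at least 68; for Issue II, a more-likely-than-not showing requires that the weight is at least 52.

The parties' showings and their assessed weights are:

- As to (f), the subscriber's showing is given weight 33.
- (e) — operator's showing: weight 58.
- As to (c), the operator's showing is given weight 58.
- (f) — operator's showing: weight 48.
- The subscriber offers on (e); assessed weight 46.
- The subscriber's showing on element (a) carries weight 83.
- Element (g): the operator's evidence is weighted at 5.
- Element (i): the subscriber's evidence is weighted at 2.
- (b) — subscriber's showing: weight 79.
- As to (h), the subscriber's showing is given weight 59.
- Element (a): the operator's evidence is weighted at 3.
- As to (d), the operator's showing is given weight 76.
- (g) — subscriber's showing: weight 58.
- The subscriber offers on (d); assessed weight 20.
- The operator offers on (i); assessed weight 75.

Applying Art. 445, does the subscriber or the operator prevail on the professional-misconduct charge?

operator

— Issue I —
At Stage I.1 the subscriber must meet a clear and cogent showing (weight is at least 76): on (a) the weight is 83 less the opposing 3 gives net 80, ≥ 76, so (a) meets the standard; on (b) the weight is 79, which does reach 76, so (b) meets the standard.
  All elements met. The burden passes to the operator.
At Stage I.2 the operator must meet the balance of probabilities (weight is at least 53): on (c) the weight is 58, ≥ 53, so (c) meets the standard; on (d) the weight is 76 less the opposing 20 gives net 56, which does reach 53, so (d) meets the standard.
  Stage I.2 is satisfied; the operator continues to bear the burden.
At Stage I.3 the operator must meet a production showing (weight is at least 17): on (e) the weight is 58 less the opposing 46 gives net 12, < 17, so (e) does not meet the standard; on (f) the weight is 48 less the opposing 33 gives net 15, < 17, so (f) does not meet the standard.
  Stage I.3 not carried; the operator fails its burden.
The analysis ends at Stage I.3; the subscriber prevails on this issue.
— Issue II —
At Stage II.1 the subscriber must meet a more-likely-than-not showing (weight is at least 52): on (g) the weight is 58 less the opposing 5 gives net 53, ≥ 52, so (g) meets the standard; on (h) the weight is 59, ≥ 52, so (h) meets the standard.
  The subscriber carries Stage II.1; the operator now bears the burden.
At Stage II.2 the operator must meet clear and convincing evidence (weight is at least 68): on (i) the weight is 75 less the opposing 2 gives net 73, ≥ 68, so (i) meets the standard.
  All elements met at the final stage.
Every stage carried; the operator prevails on this issue.
Per-issue: Issue I → subscriber; Issue II → operator. The subscriber must prevail on every issue; overall, the operator prevails.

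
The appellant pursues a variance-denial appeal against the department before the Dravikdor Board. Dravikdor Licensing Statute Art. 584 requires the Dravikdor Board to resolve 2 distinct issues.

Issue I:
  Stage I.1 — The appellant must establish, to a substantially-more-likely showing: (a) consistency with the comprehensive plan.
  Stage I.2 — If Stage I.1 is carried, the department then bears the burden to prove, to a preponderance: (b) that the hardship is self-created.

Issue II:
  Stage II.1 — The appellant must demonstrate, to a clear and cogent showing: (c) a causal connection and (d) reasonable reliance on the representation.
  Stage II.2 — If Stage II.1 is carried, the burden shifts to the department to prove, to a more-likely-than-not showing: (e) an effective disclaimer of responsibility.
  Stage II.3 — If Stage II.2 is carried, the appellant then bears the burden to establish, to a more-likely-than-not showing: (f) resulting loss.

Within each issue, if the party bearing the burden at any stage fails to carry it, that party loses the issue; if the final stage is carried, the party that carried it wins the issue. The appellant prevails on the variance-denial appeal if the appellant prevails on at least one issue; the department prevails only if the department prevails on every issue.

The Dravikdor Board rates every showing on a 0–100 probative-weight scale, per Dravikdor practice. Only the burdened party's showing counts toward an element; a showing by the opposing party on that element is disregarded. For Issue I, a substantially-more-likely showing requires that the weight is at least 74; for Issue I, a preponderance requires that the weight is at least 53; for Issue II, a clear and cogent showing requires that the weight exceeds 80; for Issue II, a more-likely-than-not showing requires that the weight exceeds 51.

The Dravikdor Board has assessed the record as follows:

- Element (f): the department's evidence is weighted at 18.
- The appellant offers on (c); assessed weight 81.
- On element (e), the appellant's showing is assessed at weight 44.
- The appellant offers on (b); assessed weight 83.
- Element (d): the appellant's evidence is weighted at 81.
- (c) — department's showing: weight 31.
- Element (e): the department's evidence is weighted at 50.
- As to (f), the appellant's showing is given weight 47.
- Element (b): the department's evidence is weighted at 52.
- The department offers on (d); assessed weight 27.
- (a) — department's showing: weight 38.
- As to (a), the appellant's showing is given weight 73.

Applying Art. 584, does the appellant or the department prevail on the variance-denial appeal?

appellant

— Issue I —
Stage I.1 (appellant, a substantially-more-likely showing, weight is at least 74): (a) 73 (department's 38 disregarded) < 74 — fails.
  Stage I.1 not carried; the appellant fails its burden.
So the department prevails on this issue.
— Issue II —
At Stage II.1 the appellant must meet a clear and cogent showing (weight exceeds 80): on (c) the weight is 81 (the department's 31 is given no effect), > 80, so (c) meets the standard; on (d) the weight is 81 (the department's 27 is given no effect), > 80, so (d) meets the standard.
  Stage II.1 is satisfied; the onus moves to the department.
At Stage II.2 the department must meet a more-likely-than-not showing (weight exceeds 51): on (e) the weight is 50 (the appellant's 44 is given no effect), ≤ 51, so (e) does not meet the standard.
  The department does not carry Stage II.2.
The analysis ends at Stage II.2; the appellant prevails on this issue.
Per-issue: Issue I → department; Issue II → appellant. The appellant must prevail on at least one issue; overall, the appellant prevails.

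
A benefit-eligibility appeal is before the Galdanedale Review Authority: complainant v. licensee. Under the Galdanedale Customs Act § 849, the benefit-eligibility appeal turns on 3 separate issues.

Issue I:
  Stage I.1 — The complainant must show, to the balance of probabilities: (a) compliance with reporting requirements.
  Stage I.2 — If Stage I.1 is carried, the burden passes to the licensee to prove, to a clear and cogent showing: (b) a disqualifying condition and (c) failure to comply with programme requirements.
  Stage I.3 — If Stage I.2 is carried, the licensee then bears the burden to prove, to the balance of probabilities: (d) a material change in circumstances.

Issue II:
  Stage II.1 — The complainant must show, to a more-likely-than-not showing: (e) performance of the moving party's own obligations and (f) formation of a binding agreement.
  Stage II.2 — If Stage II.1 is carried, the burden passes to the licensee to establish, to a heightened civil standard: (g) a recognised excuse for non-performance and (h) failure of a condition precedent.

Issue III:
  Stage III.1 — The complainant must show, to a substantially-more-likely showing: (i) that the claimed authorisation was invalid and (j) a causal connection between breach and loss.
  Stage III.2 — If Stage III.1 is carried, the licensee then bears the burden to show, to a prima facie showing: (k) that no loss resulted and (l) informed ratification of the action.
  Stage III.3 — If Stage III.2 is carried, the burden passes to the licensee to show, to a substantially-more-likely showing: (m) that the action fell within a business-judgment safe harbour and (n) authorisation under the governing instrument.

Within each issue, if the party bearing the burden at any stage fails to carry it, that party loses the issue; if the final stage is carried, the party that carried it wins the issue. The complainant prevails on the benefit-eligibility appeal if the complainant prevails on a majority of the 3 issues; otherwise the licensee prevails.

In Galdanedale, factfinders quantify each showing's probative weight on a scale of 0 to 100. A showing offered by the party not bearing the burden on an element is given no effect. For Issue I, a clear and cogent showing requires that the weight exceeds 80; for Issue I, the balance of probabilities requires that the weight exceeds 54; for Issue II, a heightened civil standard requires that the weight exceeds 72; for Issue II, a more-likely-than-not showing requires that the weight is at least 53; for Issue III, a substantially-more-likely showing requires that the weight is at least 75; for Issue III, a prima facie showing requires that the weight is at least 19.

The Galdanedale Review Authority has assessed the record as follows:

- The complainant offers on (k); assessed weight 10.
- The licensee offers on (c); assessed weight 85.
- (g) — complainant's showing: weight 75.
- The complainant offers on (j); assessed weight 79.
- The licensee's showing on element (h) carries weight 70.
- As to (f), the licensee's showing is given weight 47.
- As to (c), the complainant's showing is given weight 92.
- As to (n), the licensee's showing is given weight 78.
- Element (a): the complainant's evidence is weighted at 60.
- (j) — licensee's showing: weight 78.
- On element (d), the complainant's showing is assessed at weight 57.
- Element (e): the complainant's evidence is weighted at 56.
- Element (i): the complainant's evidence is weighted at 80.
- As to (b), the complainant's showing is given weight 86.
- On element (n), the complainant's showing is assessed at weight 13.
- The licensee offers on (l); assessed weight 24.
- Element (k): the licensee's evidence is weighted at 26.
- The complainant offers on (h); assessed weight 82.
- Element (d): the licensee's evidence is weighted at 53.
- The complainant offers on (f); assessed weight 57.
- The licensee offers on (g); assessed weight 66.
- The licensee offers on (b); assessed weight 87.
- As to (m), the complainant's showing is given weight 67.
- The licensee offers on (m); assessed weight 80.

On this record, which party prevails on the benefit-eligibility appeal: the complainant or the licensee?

complainant

— Issue I —
Stage I.1 (complainant, the balance of probabilities, weight exceeds 54): (a) 60 > 54 — meets.
  Stage I.1 carried; the burden shifts to the licensee.
Stage I.2 (licensee, a clear and cogent showing, weight exceeds 80): (b) 87 (complainant's 86 disregarded) > 80 — meets; (c) 85 (complainant's 92 disregarded) > 80 — meets.
  Stage I.2 is satisfied; the licensee continues to bear the burden.
Stage I.3 (licensee, the balance of probabilities, weight exceeds 54): (d) 53 (complainant's 57 disregarded) ≤ 54 — fails.
  Not every element is met, so the licensee fails to carry Stage I.3.
The complainant prevails on this issue.
— Issue II —
Stage II.1 (complainant, a more-likely-than-not showing, weight is at least 53): (e) 56 ≥ 53 — meets; (f) 57 (licensee's 47 disregarded) ≥ 53 — meets.
  All elements met. The burden passes to the licensee.
Stage II.2 (licensee, a heightened civil standard, weight exceeds 72): (g) 66 (complainant's 75 disregarded) ≤ 72 — fails; (h) 70 (complainant's 82 disregarded) ≤ 72 — fails.
  Not every element is met, so the licensee fails to carry Stage II.2.
The complainant prevails on this issue.
— Issue III —
At Stage III.1 the complainant must meet a substantially-more-likely showing (weight is at least 75): on (i) the weight is 80, which does reach 75, so (i) meets the standard; on (j) the weight is 79 (the licensee's 78 is given no effect), ≥ 75, so (j) meets the standard.
  Stage III.1 is satisfied; the onus moves to the licensee.
At Stage III.2 the licensee must meet a prima facie showing (weight is at least 19): on (k) the weight is 26 (the complainant's 10 is given no effect), ≥ 19, so (k) meets the standard; on (l) the weight is 24, ≥ 19, so (l) meets the standard.
  Stage III.2 carried; the burden remains with the licensee.
At Stage III.3 the licensee must meet a substantially-more-likely showing (weight is at least 75): on (m) the weight is 80 (the complainant's 67 is given no effect), which does reach 75, so (m) meets the standard; on (n) the weight is 78 (the complainant's 13 is given no effect), which does reach 75, so (n) meets the standard.
  The licensee carries the last stage.
All stages carried — the licensee prevails on this issue.
Per-issue: Issue I → complainant; Issue II → complainant; Issue III → licensee. The complainant must prevail on a majority of issues; overall, the complainant prevails.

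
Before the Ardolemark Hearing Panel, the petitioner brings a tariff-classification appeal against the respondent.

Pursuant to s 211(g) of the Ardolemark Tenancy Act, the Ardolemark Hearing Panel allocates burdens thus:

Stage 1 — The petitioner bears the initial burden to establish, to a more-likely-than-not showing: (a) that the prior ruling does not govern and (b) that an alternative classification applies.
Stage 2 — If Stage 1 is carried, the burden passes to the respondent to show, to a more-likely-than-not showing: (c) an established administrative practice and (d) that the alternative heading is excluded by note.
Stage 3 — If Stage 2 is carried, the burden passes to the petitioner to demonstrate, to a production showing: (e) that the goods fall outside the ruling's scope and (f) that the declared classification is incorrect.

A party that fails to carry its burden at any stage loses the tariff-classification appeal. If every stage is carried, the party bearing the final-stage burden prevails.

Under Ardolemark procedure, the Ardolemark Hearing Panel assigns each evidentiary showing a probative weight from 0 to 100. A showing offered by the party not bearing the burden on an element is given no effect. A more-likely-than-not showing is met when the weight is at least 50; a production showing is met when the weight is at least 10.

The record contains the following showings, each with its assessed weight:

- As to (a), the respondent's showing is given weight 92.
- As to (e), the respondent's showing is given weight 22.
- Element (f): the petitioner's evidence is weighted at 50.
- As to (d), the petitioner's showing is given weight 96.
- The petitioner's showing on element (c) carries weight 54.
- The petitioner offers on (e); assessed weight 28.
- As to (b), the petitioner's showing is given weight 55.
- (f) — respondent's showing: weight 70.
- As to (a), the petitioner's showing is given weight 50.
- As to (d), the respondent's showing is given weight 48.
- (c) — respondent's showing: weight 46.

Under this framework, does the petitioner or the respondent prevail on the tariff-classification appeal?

petitioner

Stage 1 — burden on petitioner; standard: a more-likely-than-not showing (weight is at least 50).
    (a): 50 (respondent's 92 disregarded) ≥ 50 [met]
    (b): 55 ≥ 50 [met]
  All elements met. The burden passes to the respondent.
Stage 2 — burden on respondent; standard: a more-likely-than-not showing (weight is at least 50).
    (c): 46 (petitioner's 54 disregarded) < 50 [not met]
    (d): 48 (petitioner's 96 disregarded) < 50 [not met]
  The respondent does not carry Stage 2.
The analysis ends at Stage 2; the petitioner prevails.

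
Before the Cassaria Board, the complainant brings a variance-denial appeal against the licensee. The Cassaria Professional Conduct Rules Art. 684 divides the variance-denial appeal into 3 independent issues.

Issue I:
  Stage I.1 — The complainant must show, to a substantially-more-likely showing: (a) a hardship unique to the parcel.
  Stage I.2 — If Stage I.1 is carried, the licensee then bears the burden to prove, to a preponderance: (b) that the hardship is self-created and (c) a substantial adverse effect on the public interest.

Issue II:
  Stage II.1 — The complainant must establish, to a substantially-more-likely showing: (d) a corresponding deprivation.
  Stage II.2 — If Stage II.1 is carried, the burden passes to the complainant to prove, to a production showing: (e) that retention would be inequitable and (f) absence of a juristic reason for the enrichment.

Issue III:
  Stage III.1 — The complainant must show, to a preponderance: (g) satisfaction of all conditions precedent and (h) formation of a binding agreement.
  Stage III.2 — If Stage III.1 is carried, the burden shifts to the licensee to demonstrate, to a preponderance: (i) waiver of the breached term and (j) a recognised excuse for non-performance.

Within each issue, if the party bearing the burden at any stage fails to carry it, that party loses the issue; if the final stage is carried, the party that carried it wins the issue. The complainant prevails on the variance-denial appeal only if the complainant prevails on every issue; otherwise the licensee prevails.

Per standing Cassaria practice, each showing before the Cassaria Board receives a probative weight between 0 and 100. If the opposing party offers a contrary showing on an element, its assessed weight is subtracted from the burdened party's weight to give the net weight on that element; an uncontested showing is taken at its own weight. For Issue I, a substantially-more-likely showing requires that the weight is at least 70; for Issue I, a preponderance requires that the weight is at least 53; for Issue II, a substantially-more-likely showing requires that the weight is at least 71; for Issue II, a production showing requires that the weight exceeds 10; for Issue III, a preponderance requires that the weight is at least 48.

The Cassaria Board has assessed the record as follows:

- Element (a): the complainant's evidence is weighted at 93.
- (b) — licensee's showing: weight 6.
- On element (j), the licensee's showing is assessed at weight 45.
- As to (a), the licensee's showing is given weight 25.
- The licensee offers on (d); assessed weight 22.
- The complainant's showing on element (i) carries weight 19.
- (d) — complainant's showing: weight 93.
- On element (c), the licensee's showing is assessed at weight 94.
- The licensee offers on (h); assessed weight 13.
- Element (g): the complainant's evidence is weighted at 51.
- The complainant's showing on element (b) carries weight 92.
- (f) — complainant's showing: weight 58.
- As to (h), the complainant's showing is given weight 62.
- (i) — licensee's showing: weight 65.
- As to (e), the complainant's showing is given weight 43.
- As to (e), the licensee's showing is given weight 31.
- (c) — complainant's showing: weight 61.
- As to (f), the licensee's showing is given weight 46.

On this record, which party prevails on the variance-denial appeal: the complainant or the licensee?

licensee

— Issue I —
Stage I.1 — burden on complainant; standard: a substantially-more-likely showing (weight is at least 70).
    (a): 93 − 25 = 68 < 70 [not met]
  The complainant does not carry Stage I.1.
The licensee prevails on this issue.
— Issue II —
Stage II.1 (complainant, a substantially-more-likely showing, weight is at least 71): (d) net 93−22=71 ≥ 71 — meets.
  Stage II.1 is satisfied; the complainant continues to bear the burden.
Stage II.2 (complainant, a production showing, weight exceeds 10): (e) net 43−31=12 > 10 — meets; (f) net 58−46=12 > 10 — meets.
  The complainant carries the last stage.
With every stage satisfied, the complainant prevails on this issue.
— Issue III —
At Stage III.1 the complainant must meet a preponderance (weight is at least 48): on (g) the weight is 51, ≥ 48, so (g) meets the standard; on (h) the weight is 62 less the opposing 13 gives net 49, which does reach 48, so (h) meets the standard.
  All elements met. The burden passes to the licensee.
At Stage III.2 the licensee must meet a preponderance (weight is at least 48): on (i) the weight is 65 less the opposing 19 gives net 46, which does not reach 48, so (i) does not meet the standard; on (j) the weight is 45, < 48, so (j) does not meet the standard.
  Not every element is met, so the licensee fails to carry Stage III.2.
The complainant prevails on this issue.
Per-issue: Issue I → licensee; Issue II → complainant; Issue III → complainant. The complainant must prevail on every issue; overall, the licensee prevails.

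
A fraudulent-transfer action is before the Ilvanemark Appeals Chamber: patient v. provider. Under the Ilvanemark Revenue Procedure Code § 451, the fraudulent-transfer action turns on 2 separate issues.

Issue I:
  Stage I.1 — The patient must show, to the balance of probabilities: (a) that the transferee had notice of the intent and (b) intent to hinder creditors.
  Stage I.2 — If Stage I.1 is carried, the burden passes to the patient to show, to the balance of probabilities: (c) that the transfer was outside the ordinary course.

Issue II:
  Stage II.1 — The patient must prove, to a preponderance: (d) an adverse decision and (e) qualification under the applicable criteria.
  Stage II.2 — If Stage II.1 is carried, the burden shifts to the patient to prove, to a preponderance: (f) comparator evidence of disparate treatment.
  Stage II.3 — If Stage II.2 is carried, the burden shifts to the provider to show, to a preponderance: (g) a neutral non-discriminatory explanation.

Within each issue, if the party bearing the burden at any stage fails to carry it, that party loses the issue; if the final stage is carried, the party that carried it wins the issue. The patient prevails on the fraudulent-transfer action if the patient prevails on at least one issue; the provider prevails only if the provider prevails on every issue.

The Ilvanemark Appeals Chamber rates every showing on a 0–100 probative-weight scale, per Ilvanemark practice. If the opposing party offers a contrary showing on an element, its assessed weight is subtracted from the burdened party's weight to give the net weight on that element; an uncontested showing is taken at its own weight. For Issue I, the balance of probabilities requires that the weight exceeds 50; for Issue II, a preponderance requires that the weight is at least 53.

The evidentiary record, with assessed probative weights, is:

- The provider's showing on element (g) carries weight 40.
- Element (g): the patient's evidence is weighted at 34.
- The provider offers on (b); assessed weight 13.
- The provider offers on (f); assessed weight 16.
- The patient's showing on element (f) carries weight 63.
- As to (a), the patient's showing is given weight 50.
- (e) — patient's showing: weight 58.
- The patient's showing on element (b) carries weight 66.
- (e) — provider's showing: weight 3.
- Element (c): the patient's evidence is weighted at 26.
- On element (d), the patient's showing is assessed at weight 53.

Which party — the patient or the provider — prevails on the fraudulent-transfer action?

— Issue I —
At Stage I.1 the patient must meet the balance of probabilities (weight exceeds 50): on (a) the weight is 50, ≤ 50, so (a) does not meet the standard; on (b) the weight is 66 less the opposing 13 gives net 53, which does exceed 50, so (b) meets the standard.
  Not every element is met, so the patient fails to carry Stage I.1.
The provider prevails on this issue.
— Issue II —
Stage II.1 (patient, a preponderance, weight is at least 53): (d) 53 ≥ 53 — meets; (e) net 58−3=55 ≥ 53 — meets.
  All elements met. The patient retains the burden for Stage II.2.
Stage II.2 (patient, a preponderance, weight is at least 53): (f) net 63−16=47 < 53 — fails.
  Not every element is met, so the patient fails to carry Stage II.2.
The analysis ends at Stage II.2; the provider prevails on this issue.
Per-issue: Issue I → provider; Issue II → provider. The patient must prevail on at least one issue; overall, the provider prevails.

provider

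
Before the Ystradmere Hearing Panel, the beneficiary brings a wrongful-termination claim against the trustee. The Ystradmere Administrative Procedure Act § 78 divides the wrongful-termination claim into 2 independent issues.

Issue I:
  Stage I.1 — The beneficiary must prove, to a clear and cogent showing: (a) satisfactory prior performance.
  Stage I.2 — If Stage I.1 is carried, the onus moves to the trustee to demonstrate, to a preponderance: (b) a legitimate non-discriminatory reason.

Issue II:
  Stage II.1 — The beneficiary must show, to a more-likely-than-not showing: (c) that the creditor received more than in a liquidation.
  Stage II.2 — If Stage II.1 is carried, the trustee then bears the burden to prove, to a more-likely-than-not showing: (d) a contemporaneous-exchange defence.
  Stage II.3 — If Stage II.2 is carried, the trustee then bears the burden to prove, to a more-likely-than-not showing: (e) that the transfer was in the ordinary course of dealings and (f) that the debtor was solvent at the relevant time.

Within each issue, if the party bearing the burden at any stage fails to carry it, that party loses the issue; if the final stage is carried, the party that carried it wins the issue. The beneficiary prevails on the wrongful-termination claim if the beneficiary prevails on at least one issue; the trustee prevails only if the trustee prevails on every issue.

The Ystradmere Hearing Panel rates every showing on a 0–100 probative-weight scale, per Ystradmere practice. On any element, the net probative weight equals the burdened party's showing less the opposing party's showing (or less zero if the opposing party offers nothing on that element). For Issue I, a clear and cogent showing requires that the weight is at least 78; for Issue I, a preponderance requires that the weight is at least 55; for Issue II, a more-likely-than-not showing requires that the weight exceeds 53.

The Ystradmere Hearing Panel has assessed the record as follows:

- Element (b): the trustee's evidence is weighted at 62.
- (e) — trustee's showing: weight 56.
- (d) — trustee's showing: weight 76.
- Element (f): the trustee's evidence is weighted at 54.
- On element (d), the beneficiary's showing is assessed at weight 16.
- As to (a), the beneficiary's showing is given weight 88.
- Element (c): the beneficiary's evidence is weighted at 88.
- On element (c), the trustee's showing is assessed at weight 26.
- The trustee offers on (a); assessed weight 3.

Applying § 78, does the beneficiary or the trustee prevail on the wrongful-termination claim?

— Issue I —
At Stage I.1 the beneficiary must meet a clear and cogent showing (weight is at least 78): on (a) the weight is 88 less the opposing 3 gives net 85, which does reach 78, so (a) meets the standard.
  Stage I.1 is satisfied; the onus moves to the trustee.
At Stage I.2 the trustee must meet a preponderance (weight is at least 55): on (b) the weight is 62, ≥ 55, so (b) meets the standard.
  The trustee carries the last stage.
With every stage satisfied, the trustee prevails on this issue.
— Issue II —
Stage II.1 (beneficiary, a more-likely-than-not showing, weight exceeds 53): (c) net 88−26=62 > 53 — meets.
  Stage II.1 is satisfied; the onus moves to the trustee.
Stage II.2 (trustee, a more-likely-than-not showing, weight exceeds 53): (d) net 76−16=60 > 53 — meets.
  Stage II.2 carried; the burden remains with the trustee.
Stage II.3 (trustee, a more-likely-than-not showing, weight exceeds 53): (e) 56 > 53 — meets; (f) 54 > 53 — meets.
  All elements met at the final stage.
Every stage carried; the trustee prevails on this issue.
Per-issue: Issue I → trustee; Issue II → trustee. The beneficiary must prevail on at least one issue; overall, the trustee prevails.

trustee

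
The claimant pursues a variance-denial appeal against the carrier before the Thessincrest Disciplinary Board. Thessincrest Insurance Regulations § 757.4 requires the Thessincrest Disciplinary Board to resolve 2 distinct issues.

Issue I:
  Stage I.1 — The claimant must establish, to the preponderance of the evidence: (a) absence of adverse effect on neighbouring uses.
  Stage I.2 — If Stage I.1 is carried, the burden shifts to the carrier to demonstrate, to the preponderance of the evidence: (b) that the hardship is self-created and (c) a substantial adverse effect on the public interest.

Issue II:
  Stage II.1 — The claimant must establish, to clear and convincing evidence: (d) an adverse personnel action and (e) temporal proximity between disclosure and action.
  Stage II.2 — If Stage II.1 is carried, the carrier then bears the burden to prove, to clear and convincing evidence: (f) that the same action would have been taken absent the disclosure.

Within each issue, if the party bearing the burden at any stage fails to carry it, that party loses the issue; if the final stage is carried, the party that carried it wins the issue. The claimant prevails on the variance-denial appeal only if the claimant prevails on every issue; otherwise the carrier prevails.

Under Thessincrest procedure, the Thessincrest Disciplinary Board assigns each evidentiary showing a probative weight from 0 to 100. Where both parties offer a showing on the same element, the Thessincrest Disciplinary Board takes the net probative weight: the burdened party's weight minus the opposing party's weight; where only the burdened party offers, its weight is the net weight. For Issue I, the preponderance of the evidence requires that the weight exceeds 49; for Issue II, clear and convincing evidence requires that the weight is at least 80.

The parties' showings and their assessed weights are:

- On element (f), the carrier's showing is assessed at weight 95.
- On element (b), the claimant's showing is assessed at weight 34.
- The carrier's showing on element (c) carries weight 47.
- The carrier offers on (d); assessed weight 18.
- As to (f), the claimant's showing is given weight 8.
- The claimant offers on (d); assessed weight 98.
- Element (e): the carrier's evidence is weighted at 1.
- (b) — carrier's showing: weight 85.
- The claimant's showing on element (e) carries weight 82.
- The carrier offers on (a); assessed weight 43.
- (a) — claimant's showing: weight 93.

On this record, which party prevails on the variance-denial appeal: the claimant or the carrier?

carrier

— Issue I —
Stage I.1 — burden on claimant; standard: the preponderance of the evidence (weight exceeds 49).
    (a): 93 − 43 = 50 > 49 [met]
  Stage I.1 is satisfied; the onus moves to the carrier.
Stage I.2 — burden on carrier; standard: the preponderance of the evidence (weight exceeds 49).
    (b): 85 − 34 = 51 > 49 [met]
    (c): 47 ≤ 49 [not met]
  Not every element is met, so the carrier fails to carry Stage I.2.
The claimant prevails on this issue.
— Issue II —
Stage II.1 (claimant, clear and convincing evidence, weight is at least 80): (d) net 98−18=80 ≥ 80 — meets; (e) net 82−1=81 ≥ 80 — meets.
  Stage II.1 is satisfied; the onus moves to the carrier.
Stage II.2 (carrier, clear and convincing evidence, weight is at least 80): (f) net 95−8=87 ≥ 80 — meets.
  Stage II.2 carried; the final stage is satisfied.
Every stage carried; the carrier prevails on this issue.
Per-issue: Issue I → claimant; Issue II → carrier. The claimant must prevail on every issue; overall, the carrier prevails.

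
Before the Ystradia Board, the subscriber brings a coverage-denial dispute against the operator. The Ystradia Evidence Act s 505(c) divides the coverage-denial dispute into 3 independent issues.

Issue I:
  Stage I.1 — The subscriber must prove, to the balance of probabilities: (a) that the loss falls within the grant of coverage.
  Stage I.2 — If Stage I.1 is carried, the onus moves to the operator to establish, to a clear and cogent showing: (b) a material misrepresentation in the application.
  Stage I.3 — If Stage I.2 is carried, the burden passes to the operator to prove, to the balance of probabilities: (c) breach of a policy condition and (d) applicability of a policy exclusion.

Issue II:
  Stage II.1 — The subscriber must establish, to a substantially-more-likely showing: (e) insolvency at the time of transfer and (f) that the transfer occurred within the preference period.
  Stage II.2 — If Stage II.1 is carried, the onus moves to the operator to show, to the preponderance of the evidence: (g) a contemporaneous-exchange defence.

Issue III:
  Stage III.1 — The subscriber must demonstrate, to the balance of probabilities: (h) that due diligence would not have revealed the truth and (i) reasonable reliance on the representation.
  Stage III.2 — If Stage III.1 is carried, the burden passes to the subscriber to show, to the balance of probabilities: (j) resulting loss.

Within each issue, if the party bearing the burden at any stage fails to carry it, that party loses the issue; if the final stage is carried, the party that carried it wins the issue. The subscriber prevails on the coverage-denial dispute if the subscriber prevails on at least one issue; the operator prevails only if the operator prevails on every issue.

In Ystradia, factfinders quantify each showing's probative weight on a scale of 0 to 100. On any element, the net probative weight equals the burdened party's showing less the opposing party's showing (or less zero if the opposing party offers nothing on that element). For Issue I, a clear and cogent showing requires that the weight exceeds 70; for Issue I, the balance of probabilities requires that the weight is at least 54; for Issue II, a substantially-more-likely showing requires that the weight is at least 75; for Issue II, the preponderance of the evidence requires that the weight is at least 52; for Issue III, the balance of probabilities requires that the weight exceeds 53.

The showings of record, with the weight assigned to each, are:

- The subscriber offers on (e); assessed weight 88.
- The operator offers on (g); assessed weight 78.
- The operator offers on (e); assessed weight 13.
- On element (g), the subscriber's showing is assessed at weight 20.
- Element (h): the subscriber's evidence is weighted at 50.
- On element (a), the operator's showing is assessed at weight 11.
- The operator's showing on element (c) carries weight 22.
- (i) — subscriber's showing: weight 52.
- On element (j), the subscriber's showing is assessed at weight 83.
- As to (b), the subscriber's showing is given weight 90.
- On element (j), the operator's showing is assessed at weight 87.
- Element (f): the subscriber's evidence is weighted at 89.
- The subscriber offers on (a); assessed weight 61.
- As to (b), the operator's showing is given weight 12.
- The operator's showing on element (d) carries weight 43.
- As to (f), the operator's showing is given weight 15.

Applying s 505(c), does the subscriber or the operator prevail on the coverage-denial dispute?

— Issue I —
At Stage I.1 the subscriber must meet the balance of probabilities (weight is at least 54): on (a) the weight is 61 less the opposing 11 gives net 50, < 54, so (a) does not meet the standard.
  The subscriber does not carry Stage I.1.
So the operator prevails on this issue.
— Issue II —
Stage II.1 — burden on subscriber; standard: a substantially-more-likely showing (weight is at least 75).
    (e): 88 − 13 = 75 ≥ 75 [met]
    (f): 89 − 15 = 74 < 75 [not met]
  The subscriber does not carry Stage II.1.
So the operator prevails on this issue.
— Issue III —
At Stage III.1 the subscriber must meet the balance of probabilities (weight exceeds 53): on (h) the weight is 50, which does not exceed 53, so (h) does not meet the standard; on (i) the weight is 52, which does not exceed 53, so (i) does not meet the standard.
  Stage III.1 not carried; the subscriber fails its burden.
The analysis ends at Stage III.1; the operator prevails on this issue.
Per-issue: Issue I → operator; Issue II → operator; Issue III → operator. The subscriber must prevail on at least one issue; overall, the operator prevails.

operator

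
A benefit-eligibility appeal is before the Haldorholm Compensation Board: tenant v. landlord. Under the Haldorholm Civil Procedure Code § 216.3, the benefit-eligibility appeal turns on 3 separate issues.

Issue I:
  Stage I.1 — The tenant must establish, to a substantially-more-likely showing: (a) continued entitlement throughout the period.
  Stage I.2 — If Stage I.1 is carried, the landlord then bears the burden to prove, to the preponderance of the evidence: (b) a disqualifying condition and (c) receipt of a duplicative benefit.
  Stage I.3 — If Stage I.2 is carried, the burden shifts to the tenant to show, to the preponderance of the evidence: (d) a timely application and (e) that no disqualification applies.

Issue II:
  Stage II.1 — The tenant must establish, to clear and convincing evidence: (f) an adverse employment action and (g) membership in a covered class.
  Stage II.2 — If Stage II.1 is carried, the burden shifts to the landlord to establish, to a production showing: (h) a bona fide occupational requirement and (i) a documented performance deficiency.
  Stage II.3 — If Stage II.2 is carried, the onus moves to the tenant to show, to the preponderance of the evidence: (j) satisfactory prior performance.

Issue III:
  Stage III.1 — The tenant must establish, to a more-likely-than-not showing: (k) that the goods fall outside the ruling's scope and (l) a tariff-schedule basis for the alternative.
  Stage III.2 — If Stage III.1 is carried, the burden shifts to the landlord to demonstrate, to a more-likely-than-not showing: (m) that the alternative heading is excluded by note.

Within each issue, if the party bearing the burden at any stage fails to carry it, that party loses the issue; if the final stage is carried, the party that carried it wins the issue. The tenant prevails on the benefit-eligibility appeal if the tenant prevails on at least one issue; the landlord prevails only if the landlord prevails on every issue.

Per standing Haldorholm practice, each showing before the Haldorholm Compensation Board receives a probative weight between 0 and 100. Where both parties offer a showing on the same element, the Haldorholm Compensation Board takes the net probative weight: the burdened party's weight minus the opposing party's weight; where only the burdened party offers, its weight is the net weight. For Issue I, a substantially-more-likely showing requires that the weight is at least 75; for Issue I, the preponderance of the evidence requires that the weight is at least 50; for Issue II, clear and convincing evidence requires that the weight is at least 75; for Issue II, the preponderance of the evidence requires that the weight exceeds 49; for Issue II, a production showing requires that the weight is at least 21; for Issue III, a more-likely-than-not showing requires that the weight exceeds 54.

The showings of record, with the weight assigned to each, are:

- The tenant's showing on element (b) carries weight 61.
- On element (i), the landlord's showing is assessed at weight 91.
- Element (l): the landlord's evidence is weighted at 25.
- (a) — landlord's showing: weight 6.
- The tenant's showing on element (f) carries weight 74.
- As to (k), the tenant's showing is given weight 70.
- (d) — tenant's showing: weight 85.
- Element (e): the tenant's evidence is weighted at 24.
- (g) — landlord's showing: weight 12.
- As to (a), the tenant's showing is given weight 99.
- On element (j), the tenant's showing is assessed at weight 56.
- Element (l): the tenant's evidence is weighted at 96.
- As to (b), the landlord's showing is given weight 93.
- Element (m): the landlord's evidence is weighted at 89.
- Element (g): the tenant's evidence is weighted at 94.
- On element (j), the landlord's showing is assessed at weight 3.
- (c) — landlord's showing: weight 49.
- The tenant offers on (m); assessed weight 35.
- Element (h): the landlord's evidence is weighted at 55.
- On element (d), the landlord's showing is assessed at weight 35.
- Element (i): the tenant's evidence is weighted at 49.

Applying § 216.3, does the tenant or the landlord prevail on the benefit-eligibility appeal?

— Issue I —
Stage I.1 — burden on tenant; standard: a substantially-more-likely showing (weight is at least 75).
    (a): 99 − 6 = 93 ≥ 75 [met]
  The tenant carries Stage I.1; the landlord now bears the burden.
Stage I.2 — burden on landlord; standard: the preponderance of the evidence (weight is at least 50).
    (b): 93 − 61 = 32 < 50 [not met]
    (c): 49 < 50 [not met]
  The landlord does not carry Stage I.2.
So the tenant prevails on this issue.
— Issue II —
At Stage II.1 the tenant must meet clear and convincing evidence (weight is at least 75): on (f) the weight is 74, < 75, so (f) does not meet the standard; on (g) the weight is 94 less the opposing 12 gives net 82, ≥ 75, so (g) meets the standard.
  The tenant does not carry Stage II.1.
So the landlord prevails on this issue.
— Issue III —
Stage III.1 — burden on tenant; standard: a more-likely-than-not showing (weight exceeds 54).
    (k): 70 > 54 [met]
    (l): 96 − 25 = 71 > 54 [met]
  All elements met. The burden passes to the landlord.
Stage III.2 — burden on landlord; standard: a more-likely-than-not showing (weight exceeds 54).
    (m): 89 − 35 = 54 ≤ 54 [not met]
  Stage III.2 not carried; the landlord fails its burden.
The analysis ends at Stage III.2; the tenant prevails on this issue.
Per-issue: Issue I → tenant; Issue II → landlord; Issue III → tenant. The tenant must prevail on at least one issue; overall, the tenant prevails.

tenant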